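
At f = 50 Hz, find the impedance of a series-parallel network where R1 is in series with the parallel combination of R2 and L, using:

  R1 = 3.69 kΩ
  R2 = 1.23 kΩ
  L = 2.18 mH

Step 1 — Angular frequency: ω = 2π·f = 2π·50 = 314.2 rad/s.
Step 2 — Component impedances:
  R1: Z = R = 3690 Ω
  R2: Z = R = 1230 Ω
  L: Z = jωL = j·314.2·0.00218 = 0 + j0.6849 Ω
Step 3 — Parallel branch: R2 || L = 1/(1/R2 + 1/L) = 0.0003813 + j0.6849 Ω.
Step 4 — Series with R1: Z_total = R1 + (R2 || L) = 3690 + j0.6849 Ω = 3690∠0.0° Ω.

Z = 3690 + j0.6849 Ω = 3690∠0.0° Ω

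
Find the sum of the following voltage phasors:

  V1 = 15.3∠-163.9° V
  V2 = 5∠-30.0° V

Step 1 — Convert each phasor to rectangular form:
  V1 = 15.3·(cos(-163.9°) + j·sin(-163.9°)) = -14.7 - j4.243 V
  V2 = 5·(cos(-30.0°) + j·sin(-30.0°)) = 4.33 - j2.5 V
Step 2 — Sum components: V_total = -10.37 - j6.743 V.
Step 3 — Convert to polar: |V_total| = 12.37 V, ∠V_total = -147.0°.

V_total = 12.37∠-147.0° V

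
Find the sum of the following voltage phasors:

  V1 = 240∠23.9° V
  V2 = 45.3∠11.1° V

Step 1 — Convert each phasor to rectangular form:
  V1 = 240·(cos(23.9°) + j·sin(23.9°)) = 219.4 + j97.23 V
  V2 = 45.3·(cos(11.1°) + j·sin(11.1°)) = 44.45 + j8.721 V
Step 2 — Sum components: V_total = 263.9 + j106 V.
Step 3 — Convert to polar: |V_total| = 284.4 V, ∠V_total = 21.9°.

V_total = 284.4∠21.9° V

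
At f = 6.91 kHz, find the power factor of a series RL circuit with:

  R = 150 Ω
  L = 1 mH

Step 1 — Angular frequency: ω = 2π·f = 2π·6910 = 4.342e+04 rad/s.
Step 2 — Component impedances:
  R: Z = R = 150 Ω
  L: Z = jωL = j·4.342e+04·0.001 = 0 + j43.42 Ω
Step 3 — Series combination: Z_total = R + L = 150 + j43.42 Ω = 156.2∠16.1° Ω.
Step 4 — Power factor: PF = cos(φ) = Re(Z)/|Z| = 150/156.16 = 0.9606.
Step 5 — Type: Im(Z) = 43.42 ⇒ lagging (phase φ = 16.1°).

PF = 0.9606 (lagging, φ = 16.1°)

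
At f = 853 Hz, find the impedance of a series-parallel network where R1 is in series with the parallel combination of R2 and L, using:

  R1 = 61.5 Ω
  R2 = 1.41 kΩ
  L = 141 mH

Step 1 — Angular frequency: ω = 2π·f = 2π·853 = 5360 rad/s.
Step 2 — Component impedances:
  R1: Z = R = 61.5 Ω
  R2: Z = R = 1410 Ω
  L: Z = jωL = j·5360·0.141 = 0 + j755.7 Ω
Step 3 — Parallel branch: R2 || L = 1/(1/R2 + 1/L) = 314.6 + j587.1 Ω.
Step 4 — Series with R1: Z_total = R1 + (R2 || L) = 376.1 + j587.1 Ω = 697.2∠57.4° Ω.

Z = 376.1 + j587.1 Ω = 697.2∠57.4° Ω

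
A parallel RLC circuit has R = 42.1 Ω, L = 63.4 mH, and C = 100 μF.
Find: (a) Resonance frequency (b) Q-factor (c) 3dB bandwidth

Step 1 — Resonance: ω₀ = 1/√(LC) = 1/√(0.0634·0.0001) = 397.2 rad/s.
Step 2 — f₀ = ω₀/(2π) = 63.21 Hz.
Step 3 — Parallel Q: Q = R/(ω₀L) = 42.1/(397.2·0.0634) = 1.672.
Step 4 — Bandwidth: Δω = ω₀/Q = 237.5 rad/s; BW = Δω/(2π) = 37.8 Hz.

(a) f₀ = 63.21 Hz  (b) Q = 1.672  (c) BW = 37.8 Hz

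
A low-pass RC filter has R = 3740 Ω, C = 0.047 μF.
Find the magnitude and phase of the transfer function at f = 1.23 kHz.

Step 1 — Angular frequency: ω = 2π·1230 = 7728 rad/s.
Step 2 — Transfer function: H(jω) = 1/(1 + jωRC).
Step 3 — Denominator: 1 + jωRC = 1 + j·7728·3740·4.7e-08 = 1 + j1.358.
Step 4 — H = 0.3514 - j0.4774.
Step 5 — Magnitude: |H| = 0.5928 (-4.5 dB); phase: φ = -53.6°.

|H| = 0.5928 (-4.5 dB), φ = -53.6°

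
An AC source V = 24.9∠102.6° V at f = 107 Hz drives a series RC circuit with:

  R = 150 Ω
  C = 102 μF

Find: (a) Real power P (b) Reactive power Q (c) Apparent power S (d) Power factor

Step 1 — Angular frequency: ω = 2π·f = 2π·107 = 672.3 rad/s.
Step 2 — Component impedances:
  R: Z = R = 150 Ω
  C: Z = 1/(jωC) = -j/(ω·C) = 0 - j14.58 Ω
Step 3 — Series combination: Z_total = R + C = 150 - j14.58 Ω = 150.7∠-5.6° Ω.
Step 4 — Source phasor: V = 24.9∠102.6° V = -5.432 + j24.3 V.
Step 5 — Current: I = V / Z = -0.05147 + j0.157 A = 0.1652∠108.2° A.
Step 6 — Complex power: S = V·I* = 4.095 - j0.3981 VA.
Step 7 — Real power: P = Re(S) = 4.095 W.
Step 8 — Reactive power: Q = Im(S) = -0.3981 VAR.
Step 9 — Apparent power: |S| = 4.114 VA.
Step 10 — Power factor: PF = P/|S| = 0.9953 (leading).

(a) P = 4.095 W  (b) Q = -0.3981 VAR  (c) S = 4.114 VA  (d) PF = 0.9953 (leading)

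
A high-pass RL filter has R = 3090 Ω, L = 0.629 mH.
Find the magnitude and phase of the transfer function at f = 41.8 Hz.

Step 1 — Angular frequency: ω = 2π·41.8 = 262.6 rad/s.
Step 2 — Transfer function: H(jω) = jωL/(R + jωL).
Step 3 — Numerator jωL = j·0.1652; denominator R + jωL = 3090 + j0.1652.
Step 4 — H = 2.858e-09 + j5.346e-05.
Step 5 — Magnitude: |H| = 5.346e-05 (-85.4 dB); phase: φ = 90.0°.

|H| = 5.346e-05 (-85.4 dB), φ = 90.0°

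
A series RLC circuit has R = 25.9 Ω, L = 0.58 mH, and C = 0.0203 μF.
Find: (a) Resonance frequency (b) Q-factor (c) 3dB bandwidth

Step 1 — Resonance condition Im(Z)=0 gives ω₀ = 1/√(LC).
Step 2 — ω₀ = 1/√(0.00058·2.03e-08) = 2.914e+05 rad/s.
Step 3 — f₀ = ω₀/(2π) = 4.638e+04 Hz.
Step 4 — Series Q: Q = ω₀L/R = 2.914e+05·0.00058/25.9 = 6.526.
Step 5 — 3dB bandwidth: Δω = ω₀/Q = 4.466e+04 rad/s; BW = Δω/(2π) = 7107 Hz.

(a) f₀ = 4.638e+04 Hz  (b) Q = 6.526  (c) BW = 7107 Hz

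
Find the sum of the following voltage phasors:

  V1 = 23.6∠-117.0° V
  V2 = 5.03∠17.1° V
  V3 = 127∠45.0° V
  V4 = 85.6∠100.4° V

Step 1 — Convert each phasor to rectangular form:
  V1 = 23.6·(cos(-117.0°) + j·sin(-117.0°)) = -10.71 - j21.03 V
  V2 = 5.03·(cos(17.1°) + j·sin(17.1°)) = 4.808 + j1.479 V
  V3 = 127·(cos(45.0°) + j·sin(45.0°)) = 89.8 + j89.8 V
  V4 = 85.6·(cos(100.4°) + j·sin(100.4°)) = -15.45 + j84.19 V
Step 2 — Sum components: V_total = 68.44 + j154.4 V.
Step 3 — Convert to polar: |V_total| = 168.9 V, ∠V_total = 66.1°.

V_total = 168.9∠66.1° V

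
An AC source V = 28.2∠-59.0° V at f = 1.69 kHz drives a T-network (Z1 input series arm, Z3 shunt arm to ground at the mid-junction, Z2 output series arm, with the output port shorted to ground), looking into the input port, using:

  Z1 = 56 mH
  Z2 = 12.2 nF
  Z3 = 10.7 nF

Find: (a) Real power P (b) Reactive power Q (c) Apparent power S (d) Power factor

Step 1 — Angular frequency: ω = 2π·f = 2π·1690 = 1.062e+04 rad/s.
Step 2 — Component impedances:
  Z1: Z = jωL = j·1.062e+04·0.056 = 0 + j594.6 Ω
  Z2: Z = 1/(jωC) = -j/(ω·C) = 0 - j7719 Ω
  Z3: Z = 1/(jωC) = -j/(ω·C) = 0 - j8801 Ω
Step 3 — With the output port shorted to ground, the output series arm Z2 runs from the junction to ground; the shunt arm Z3 also runs from the junction to ground. They appear in parallel: Z3 || Z2 = 0 - j4112 Ω.
Step 4 — Series with input arm Z1: Z_in = Z1 + (Z3 || Z2) = 0 - j3518 Ω = 3518∠-90.0° Ω.
Step 5 — Source phasor: V = 28.2∠-59.0° V = 14.52 - j24.17 V.
Step 6 — Current: I = V / Z = 0.006871 + j0.004129 A = 0.008016∠31.0° A.
Step 7 — Complex power: S = V·I* = 0 - j0.2261 VA.
Step 8 — Real power: P = Re(S) = 0 W.
Step 9 — Reactive power: Q = Im(S) = -0.2261 VAR.
Step 10 — Apparent power: |S| = 0.2261 VA.
Step 11 — Power factor: PF = P/|S| = 0 (leading).

(a) P = 0 W  (b) Q = -0.2261 VAR  (c) S = 0.2261 VA  (d) PF = 0 (leading)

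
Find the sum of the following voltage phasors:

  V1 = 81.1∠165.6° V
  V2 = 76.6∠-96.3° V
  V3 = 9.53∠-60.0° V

Step 1 — Convert each phasor to rectangular form:
  V1 = 81.1·(cos(165.6°) + j·sin(165.6°)) = -78.55 + j20.17 V
  V2 = 76.6·(cos(-96.3°) + j·sin(-96.3°)) = -8.406 - j76.14 V
  V3 = 9.53·(cos(-60.0°) + j·sin(-60.0°)) = 4.765 - j8.253 V
Step 2 — Sum components: V_total = -82.19 - j64.22 V.
Step 3 — Convert to polar: |V_total| = 104.3 V, ∠V_total = -142.0°.

V_total = 104.3∠-142.0° V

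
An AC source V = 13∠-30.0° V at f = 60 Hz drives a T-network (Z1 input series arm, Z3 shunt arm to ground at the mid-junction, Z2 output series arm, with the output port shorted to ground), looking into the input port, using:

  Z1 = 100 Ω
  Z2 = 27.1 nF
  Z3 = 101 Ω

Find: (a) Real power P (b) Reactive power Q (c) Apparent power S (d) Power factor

Step 1 — Angular frequency: ω = 2π·f = 2π·60 = 377 rad/s.
Step 2 — Component impedances:
  Z1: Z = R = 100 Ω
  Z2: Z = 1/(jωC) = -j/(ω·C) = 0 - j9.788e+04 Ω
  Z3: Z = R = 101 Ω
Step 3 — With the output port shorted to ground, the output series arm Z2 runs from the junction to ground; the shunt arm Z3 also runs from the junction to ground. They appear in parallel: Z3 || Z2 = 101 - j0.1042 Ω.
Step 4 — Series with input arm Z1: Z_in = Z1 + (Z3 || Z2) = 201 - j0.1042 Ω = 201∠-0.0° Ω.
Step 5 — Source phasor: V = 13∠-30.0° V = 11.26 - j6.5 V.
Step 6 — Current: I = V / Z = 0.05603 - j0.03231 A = 0.06468∠-30.0° A.
Step 7 — Complex power: S = V·I* = 0.8408 - j0.000436 VA.
Step 8 — Real power: P = Re(S) = 0.8408 W.
Step 9 — Reactive power: Q = Im(S) = -0.000436 VAR.
Step 10 — Apparent power: |S| = 0.8408 VA.
Step 11 — Power factor: PF = P/|S| = 1 (leading).

(a) P = 0.8408 W  (b) Q = -0.000436 VAR  (c) S = 0.8408 VA  (d) PF = 1 (leading)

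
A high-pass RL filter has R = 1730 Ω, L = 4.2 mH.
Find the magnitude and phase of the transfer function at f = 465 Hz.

Step 1 — Angular frequency: ω = 2π·465 = 2922 rad/s.
Step 2 — Transfer function: H(jω) = jωL/(R + jωL).
Step 3 — Numerator jωL = j·12.27; denominator R + jωL = 1730 + j12.27.
Step 4 — H = 5.031e-05 + j0.007093.
Step 5 — Magnitude: |H| = 0.007093 (-43.0 dB); phase: φ = 89.6°.

|H| = 0.007093 (-43.0 dB), φ = 89.6°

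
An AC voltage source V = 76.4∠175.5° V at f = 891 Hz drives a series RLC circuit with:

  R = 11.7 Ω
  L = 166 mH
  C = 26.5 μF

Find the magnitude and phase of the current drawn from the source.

Step 1 — Angular frequency: ω = 2π·f = 2π·891 = 5598 rad/s.
Step 2 — Component impedances:
  R: Z = R = 11.7 Ω
  L: Z = jωL = j·5598·0.166 = 0 + j929.3 Ω
  C: Z = 1/(jωC) = -j/(ω·C) = 0 - j6.741 Ω
Step 3 — Series combination: Z_total = R + L + C = 11.7 + j922.6 Ω = 922.7∠89.3° Ω.
Step 4 — Source phasor: V = 76.4∠175.5° V = -76.16 + j5.994 V.
Step 5 — Ohm's law: I = V / Z_total = (-76.16 + j5.994) / (11.7 + j922.6) = 0.005449 + j0.08263 A.
Step 6 — Convert to polar: |I| = 0.0828 A, ∠I = 86.2°.

I = 0.0828∠86.2° A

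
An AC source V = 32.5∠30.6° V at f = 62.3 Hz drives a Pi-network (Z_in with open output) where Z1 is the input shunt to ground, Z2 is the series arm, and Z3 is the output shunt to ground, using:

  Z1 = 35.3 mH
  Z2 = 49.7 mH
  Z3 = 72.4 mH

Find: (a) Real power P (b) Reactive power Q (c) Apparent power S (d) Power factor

Step 1 — Angular frequency: ω = 2π·f = 2π·62.3 = 391.4 rad/s.
Step 2 — Component impedances:
  Z1: Z = jωL = j·391.4·0.0353 = 0 + j13.82 Ω
  Z2: Z = jωL = j·391.4·0.0497 = 0 + j19.45 Ω
  Z3: Z = jωL = j·391.4·0.0724 = 0 + j28.34 Ω
Step 3 — With open output, the series arm Z2 and the output shunt Z3 appear in series to ground: Z2 + Z3 = 0 + j47.8 Ω.
Step 4 — Parallel with input shunt Z1: Z_in = Z1 || (Z2 + Z3) = 0 + j10.72 Ω = 10.72∠90.0° Ω.
Step 5 — Source phasor: V = 32.5∠30.6° V = 27.97 + j16.54 V.
Step 6 — Current: I = V / Z = 1.543 - j2.61 A = 3.032∠-59.4° A.
Step 7 — Complex power: S = V·I* = 0 + j98.54 VA.
Step 8 — Real power: P = Re(S) = 0 W.
Step 9 — Reactive power: Q = Im(S) = 98.54 VAR.
Step 10 — Apparent power: |S| = 98.54 VA.
Step 11 — Power factor: PF = P/|S| = 0 (lagging).

(a) P = 0 W  (b) Q = 98.54 VAR  (c) S = 98.54 VA  (d) PF = 0 (lagging)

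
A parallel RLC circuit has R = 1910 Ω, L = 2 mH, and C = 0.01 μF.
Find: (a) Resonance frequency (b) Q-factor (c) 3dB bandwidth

Step 1 — Resonance: ω₀ = 1/√(LC) = 1/√(0.002·1e-08) = 2.236e+05 rad/s.
Step 2 — f₀ = ω₀/(2π) = 3.559e+04 Hz.
Step 3 — Parallel Q: Q = R/(ω₀L) = 1910/(2.236e+05·0.002) = 4.271.
Step 4 — Bandwidth: Δω = ω₀/Q = 5.236e+04 rad/s; BW = Δω/(2π) = 8333 Hz.

(a) f₀ = 3.559e+04 Hz  (b) Q = 4.271  (c) BW = 8333 Hz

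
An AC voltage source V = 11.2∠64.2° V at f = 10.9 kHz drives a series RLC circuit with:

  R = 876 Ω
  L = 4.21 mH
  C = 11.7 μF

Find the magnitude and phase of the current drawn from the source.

Step 1 — Angular frequency: ω = 2π·f = 2π·1.09e+04 = 6.849e+04 rad/s.
Step 2 — Component impedances:
  R: Z = R = 876 Ω
  L: Z = jωL = j·6.849e+04·0.00421 = 0 + j288.3 Ω
  C: Z = 1/(jωC) = -j/(ω·C) = 0 - j1.248 Ω
Step 3 — Series combination: Z_total = R + L + C = 876 + j287.1 Ω = 921.8∠18.1° Ω.
Step 4 — Source phasor: V = 11.2∠64.2° V = 4.875 + j10.08 V.
Step 5 — Ohm's law: I = V / Z_total = (4.875 + j10.08) / (876 + j287.1) = 0.008431 + j0.008748 A.
Step 6 — Convert to polar: |I| = 0.01215 A, ∠I = 46.1°.

I = 0.01215∠46.1° A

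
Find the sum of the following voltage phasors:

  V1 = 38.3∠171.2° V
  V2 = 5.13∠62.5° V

Step 1 — Convert each phasor to rectangular form:
  V1 = 38.3·(cos(171.2°) + j·sin(171.2°)) = -37.85 + j5.859 V
  V2 = 5.13·(cos(62.5°) + j·sin(62.5°)) = 2.369 + j4.55 V
Step 2 — Sum components: V_total = -35.48 + j10.41 V.
Step 3 — Convert to polar: |V_total| = 36.98 V, ∠V_total = 163.6°.

V_total = 36.98∠163.6° V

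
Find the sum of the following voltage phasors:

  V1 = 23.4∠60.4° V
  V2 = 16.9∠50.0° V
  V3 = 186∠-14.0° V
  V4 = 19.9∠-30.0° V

Step 1 — Convert each phasor to rectangular form:
  V1 = 23.4·(cos(60.4°) + j·sin(60.4°)) = 11.56 + j20.35 V
  V2 = 16.9·(cos(50.0°) + j·sin(50.0°)) = 10.86 + j12.95 V
  V3 = 186·(cos(-14.0°) + j·sin(-14.0°)) = 180.5 - j45 V
  V4 = 19.9·(cos(-30.0°) + j·sin(-30.0°)) = 17.23 - j9.95 V
Step 2 — Sum components: V_total = 220.1 - j21.66 V.
Step 3 — Convert to polar: |V_total| = 221.2 V, ∠V_total = -5.6°.

V_total = 221.2∠-5.6° V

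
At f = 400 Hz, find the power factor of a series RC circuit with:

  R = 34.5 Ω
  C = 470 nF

Step 1 — Angular frequency: ω = 2π·f = 2π·400 = 2513 rad/s.
Step 2 — Component impedances:
  R: Z = R = 34.5 Ω
  C: Z = 1/(jωC) = -j/(ω·C) = 0 - j846.6 Ω
Step 3 — Series combination: Z_total = R + C = 34.5 - j846.6 Ω = 847.3∠-87.7° Ω.
Step 4 — Power factor: PF = cos(φ) = Re(Z)/|Z| = 34.5/847.3 = 0.04072.
Step 5 — Type: Im(Z) = -846.6 ⇒ leading (phase φ = -87.7°).

PF = 0.04072 (leading, φ = -87.7°)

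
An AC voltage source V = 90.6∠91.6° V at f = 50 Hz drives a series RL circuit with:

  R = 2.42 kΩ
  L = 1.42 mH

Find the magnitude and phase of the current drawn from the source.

Step 1 — Angular frequency: ω = 2π·f = 2π·50 = 314.2 rad/s.
Step 2 — Component impedances:
  R: Z = R = 2420 Ω
  L: Z = jωL = j·314.2·0.00142 = 0 + j0.4461 Ω
Step 3 — Series combination: Z_total = R + L = 2420 + j0.4461 Ω = 2420∠0.0° Ω.
Step 4 — Source phasor: V = 90.6∠91.6° V = -2.53 + j90.56 V.
Step 5 — Ohm's law: I = V / Z_total = (-2.53 + j90.56) / (2420 + j0.4461) = -0.001038 + j0.03742 A.
Step 6 — Convert to polar: |I| = 0.03744 A, ∠I = 91.6°.

I = 0.03744∠91.6° A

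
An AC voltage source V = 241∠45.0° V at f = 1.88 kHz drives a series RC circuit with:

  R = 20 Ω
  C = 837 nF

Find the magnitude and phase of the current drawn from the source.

Step 1 — Angular frequency: ω = 2π·f = 2π·1880 = 1.181e+04 rad/s.
Step 2 — Component impedances:
  R: Z = R = 20 Ω
  C: Z = 1/(jωC) = -j/(ω·C) = 0 - j101.1 Ω
Step 3 — Series combination: Z_total = R + C = 20 - j101.1 Ω = 103.1∠-78.8° Ω.
Step 4 — Source phasor: V = 241∠45.0° V = 170.4 + j170.4 V.
Step 5 — Ohm's law: I = V / Z_total = (170.4 + j170.4) / (20 - j101.1) = -1.301 + j1.942 A.
Step 6 — Convert to polar: |I| = 2.337 A, ∠I = 123.8°.

I = 2.337∠123.8° A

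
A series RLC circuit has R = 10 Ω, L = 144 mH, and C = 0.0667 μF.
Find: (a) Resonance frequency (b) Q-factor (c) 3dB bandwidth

Step 1 — Resonance condition Im(Z)=0 gives ω₀ = 1/√(LC).
Step 2 — ω₀ = 1/√(0.144·6.67e-08) = 1.02e+04 rad/s.
Step 3 — f₀ = ω₀/(2π) = 1624 Hz.
Step 4 — Series Q: Q = ω₀L/R = 1.02e+04·0.144/10 = 146.9.
Step 5 — 3dB bandwidth: Δω = ω₀/Q = 69.44 rad/s; BW = Δω/(2π) = 11.05 Hz.

(a) f₀ = 1624 Hz  (b) Q = 146.9  (c) BW = 11.05 Hz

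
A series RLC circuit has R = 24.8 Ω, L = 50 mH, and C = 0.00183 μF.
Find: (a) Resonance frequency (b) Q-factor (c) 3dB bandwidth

Step 1 — Resonance: ω₀ = 1/√(LC) = 1/√(0.05·1.83e-09) = 1.045e+05 rad/s.
Step 2 — f₀ = ω₀/(2π) = 1.664e+04 Hz.
Step 3 — Series Q: Q = ω₀L/R = 1.045e+05·0.05/24.8 = 210.8.
Step 4 — Bandwidth: Δω = ω₀/Q = 496 rad/s; BW = Δω/(2π) = 78.94 Hz.

(a) f₀ = 1.664e+04 Hz  (b) Q = 210.8  (c) BW = 78.94 Hz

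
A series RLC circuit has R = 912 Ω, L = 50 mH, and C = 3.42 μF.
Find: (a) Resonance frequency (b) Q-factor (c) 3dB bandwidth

Step 1 — Resonance: ω₀ = 1/√(LC) = 1/√(0.05·3.42e-06) = 2418 rad/s.
Step 2 — f₀ = ω₀/(2π) = 384.9 Hz.
Step 3 — Series Q: Q = ω₀L/R = 2418·0.05/912 = 0.1326.
Step 4 — Bandwidth: Δω = ω₀/Q = 1.824e+04 rad/s; BW = Δω/(2π) = 2903 Hz.

(a) f₀ = 384.9 Hz  (b) Q = 0.1326  (c) BW = 2903 Hz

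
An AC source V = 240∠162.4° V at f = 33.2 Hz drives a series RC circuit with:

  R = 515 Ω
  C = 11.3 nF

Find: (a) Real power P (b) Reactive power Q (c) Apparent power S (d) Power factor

Step 1 — Angular frequency: ω = 2π·f = 2π·33.2 = 208.6 rad/s.
Step 2 — Component impedances:
  R: Z = R = 515 Ω
  C: Z = 1/(jωC) = -j/(ω·C) = 0 - j4.242e+05 Ω
Step 3 — Series combination: Z_total = R + C = 515 - j4.242e+05 Ω = 4.242e+05∠-89.9° Ω.
Step 4 — Source phasor: V = 240∠162.4° V = -228.8 + j72.57 V.
Step 5 — Current: I = V / Z = -0.0001717 - j0.000539 A = 0.0005657∠-107.7° A.
Step 6 — Complex power: S = V·I* = 0.0001648 - j0.1358 VA.
Step 7 — Real power: P = Re(S) = 0.0001648 W.
Step 8 — Reactive power: Q = Im(S) = -0.1358 VAR.
Step 9 — Apparent power: |S| = 0.1358 VA.
Step 10 — Power factor: PF = P/|S| = 0.001214 (leading).

(a) P = 0.0001648 W  (b) Q = -0.1358 VAR  (c) S = 0.1358 VA  (d) PF = 0.001214 (leading)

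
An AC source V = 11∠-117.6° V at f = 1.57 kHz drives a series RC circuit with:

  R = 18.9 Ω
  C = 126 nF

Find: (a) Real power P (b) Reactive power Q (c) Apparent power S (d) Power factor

Step 1 — Angular frequency: ω = 2π·f = 2π·1570 = 9865 rad/s.
Step 2 — Component impedances:
  R: Z = R = 18.9 Ω
  C: Z = 1/(jωC) = -j/(ω·C) = 0 - j804.5 Ω
Step 3 — Series combination: Z_total = R + C = 18.9 - j804.5 Ω = 804.8∠-88.7° Ω.
Step 4 — Source phasor: V = 11∠-117.6° V = -5.096 - j9.748 V.
Step 5 — Current: I = V / Z = 0.01196 - j0.006615 A = 0.01367∠-28.9° A.
Step 6 — Complex power: S = V·I* = 0.003531 - j0.1503 VA.
Step 7 — Real power: P = Re(S) = 0.003531 W.
Step 8 — Reactive power: Q = Im(S) = -0.1503 VAR.
Step 9 — Apparent power: |S| = 0.1504 VA.
Step 10 — Power factor: PF = P/|S| = 0.02349 (leading).

(a) P = 0.003531 W  (b) Q = -0.1503 VAR  (c) S = 0.1504 VA  (d) PF = 0.02349 (leading)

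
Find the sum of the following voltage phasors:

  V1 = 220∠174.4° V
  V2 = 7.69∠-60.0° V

Step 1 — Convert each phasor to rectangular form:
  V1 = 220·(cos(174.4°) + j·sin(174.4°)) = -219 + j21.47 V
  V2 = 7.69·(cos(-60.0°) + j·sin(-60.0°)) = 3.845 - j6.66 V
Step 2 — Sum components: V_total = -215.1 + j14.81 V.
Step 3 — Convert to polar: |V_total| = 215.6 V, ∠V_total = 176.1°.

V_total = 215.6∠176.1° V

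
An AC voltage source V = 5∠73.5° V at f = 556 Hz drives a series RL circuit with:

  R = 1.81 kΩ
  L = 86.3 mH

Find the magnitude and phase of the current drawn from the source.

Step 1 — Angular frequency: ω = 2π·f = 2π·556 = 3493 rad/s.
Step 2 — Component impedances:
  R: Z = R = 1810 Ω
  L: Z = jωL = j·3493·0.0863 = 0 + j301.5 Ω
Step 3 — Series combination: Z_total = R + L = 1810 + j301.5 Ω = 1835∠9.5° Ω.
Step 4 — Source phasor: V = 5∠73.5° V = 1.42 + j4.794 V.
Step 5 — Ohm's law: I = V / Z_total = (1.42 + j4.794) / (1810 + j301.5) = 0.001193 + j0.00245 A.
Step 6 — Convert to polar: |I| = 0.002725 A, ∠I = 64.0°.

I = 0.002725∠64.0° A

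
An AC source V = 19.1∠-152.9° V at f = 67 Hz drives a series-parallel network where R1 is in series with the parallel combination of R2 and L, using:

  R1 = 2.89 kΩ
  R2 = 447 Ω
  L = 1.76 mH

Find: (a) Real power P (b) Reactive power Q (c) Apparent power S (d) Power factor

Step 1 — Angular frequency: ω = 2π·f = 2π·67 = 421 rad/s.
Step 2 — Component impedances:
  R1: Z = R = 2890 Ω
  R2: Z = R = 447 Ω
  L: Z = jωL = j·421·0.00176 = 0 + j0.7409 Ω
Step 3 — Parallel branch: R2 || L = 1/(1/R2 + 1/L) = 0.001228 + j0.7409 Ω.
Step 4 — Series with R1: Z_total = R1 + (R2 || L) = 2890 + j0.7409 Ω = 2890∠0.0° Ω.
Step 5 — Source phasor: V = 19.1∠-152.9° V = -17 - j8.701 V.
Step 6 — Current: I = V / Z = -0.005884 - j0.003009 A = 0.006609∠-152.9° A.
Step 7 — Complex power: S = V·I* = 0.1262 + j3.236e-05 VA.
Step 8 — Real power: P = Re(S) = 0.1262 W.
Step 9 — Reactive power: Q = Im(S) = 3.236e-05 VAR.
Step 10 — Apparent power: |S| = 0.1262 VA.
Step 11 — Power factor: PF = P/|S| = 1 (lagging).

(a) P = 0.1262 W  (b) Q = 3.236e-05 VAR  (c) S = 0.1262 VA  (d) PF = 1 (lagging)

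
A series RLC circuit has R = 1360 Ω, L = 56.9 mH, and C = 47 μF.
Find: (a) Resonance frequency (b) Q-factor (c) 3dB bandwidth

Step 1 — Resonance condition Im(Z)=0 gives ω₀ = 1/√(LC).
Step 2 — ω₀ = 1/√(0.0569·4.7e-05) = 611.5 rad/s.
Step 3 — f₀ = ω₀/(2π) = 97.32 Hz.
Step 4 — Series Q: Q = ω₀L/R = 611.5·0.0569/1360 = 0.02558.
Step 5 — 3dB bandwidth: Δω = ω₀/Q = 2.39e+04 rad/s; BW = Δω/(2π) = 3804 Hz.

(a) f₀ = 97.32 Hz  (b) Q = 0.02558  (c) BW = 3804 Hz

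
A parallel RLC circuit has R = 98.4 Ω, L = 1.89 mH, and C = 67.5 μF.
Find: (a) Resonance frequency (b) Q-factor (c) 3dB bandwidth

Step 1 — Resonance: ω₀ = 1/√(LC) = 1/√(0.00189·6.75e-05) = 2800 rad/s.
Step 2 — f₀ = ω₀/(2π) = 445.6 Hz.
Step 3 — Parallel Q: Q = R/(ω₀L) = 98.4/(2800·0.00189) = 18.6.
Step 4 — Bandwidth: Δω = ω₀/Q = 150.6 rad/s; BW = Δω/(2π) = 23.96 Hz.

(a) f₀ = 445.6 Hz  (b) Q = 18.6  (c) BW = 23.96 Hz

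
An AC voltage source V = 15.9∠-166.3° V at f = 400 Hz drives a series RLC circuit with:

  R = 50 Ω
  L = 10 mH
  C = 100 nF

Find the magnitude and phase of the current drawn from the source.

Step 1 — Angular frequency: ω = 2π·f = 2π·400 = 2513 rad/s.
Step 2 — Component impedances:
  R: Z = R = 50 Ω
  L: Z = jωL = j·2513·0.01 = 0 + j25.13 Ω
  C: Z = 1/(jωC) = -j/(ω·C) = 0 - j3979 Ω
Step 3 — Series combination: Z_total = R + L + C = 50 - j3954 Ω = 3954∠-89.3° Ω.
Step 4 — Source phasor: V = 15.9∠-166.3° V = -15.45 - j3.766 V.
Step 5 — Ohm's law: I = V / Z_total = (-15.45 - j3.766) / (50 - j3954) = 0.0009029 - j0.003919 A.
Step 6 — Convert to polar: |I| = 0.004021 A, ∠I = -77.0°.

I = 0.004021∠-77.0° A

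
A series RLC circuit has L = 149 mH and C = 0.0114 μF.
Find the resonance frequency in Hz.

Step 1 — Resonance condition Im(Z)=0 gives ω₀ = 1/√(LC).
Step 2 — ω₀ = 1/√(0.149·1.14e-08) = 2.426e+04 rad/s.
Step 3 — f₀ = ω₀/(2π) = 3862 Hz.

f₀ = 3862 Hz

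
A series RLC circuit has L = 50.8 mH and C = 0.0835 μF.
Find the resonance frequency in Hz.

Step 1 — Resonance condition Im(Z)=0 gives ω₀ = 1/√(LC).
Step 2 — ω₀ = 1/√(0.0508·8.35e-08) = 1.535e+04 rad/s.
Step 3 — f₀ = ω₀/(2π) = 2444 Hz.

f₀ = 2444 Hz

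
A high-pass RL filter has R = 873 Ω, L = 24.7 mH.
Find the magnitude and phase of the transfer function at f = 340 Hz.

Step 1 — Angular frequency: ω = 2π·340 = 2136 rad/s.
Step 2 — Transfer function: H(jω) = jωL/(R + jωL).
Step 3 — Numerator jωL = j·52.77; denominator R + jωL = 873 + j52.77.
Step 4 — H = 0.00364 + j0.06022.
Step 5 — Magnitude: |H| = 0.06033 (-24.4 dB); phase: φ = 86.5°.

|H| = 0.06033 (-24.4 dB), φ = 86.5°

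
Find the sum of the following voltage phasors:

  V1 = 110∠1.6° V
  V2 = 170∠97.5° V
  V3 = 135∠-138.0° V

Step 1 — Convert each phasor to rectangular form:
  V1 = 110·(cos(1.6°) + j·sin(1.6°)) = 110 + j3.071 V
  V2 = 170·(cos(97.5°) + j·sin(97.5°)) = -22.19 + j168.5 V
  V3 = 135·(cos(-138.0°) + j·sin(-138.0°)) = -100.3 - j90.33 V
Step 2 — Sum components: V_total = -12.56 + j81.28 V.
Step 3 — Convert to polar: |V_total| = 82.25 V, ∠V_total = 98.8°.

V_total = 82.25∠98.8° V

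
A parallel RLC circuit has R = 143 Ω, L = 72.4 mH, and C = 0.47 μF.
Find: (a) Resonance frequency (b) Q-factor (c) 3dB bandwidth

Step 1 — Resonance: ω₀ = 1/√(LC) = 1/√(0.0724·4.7e-07) = 5421 rad/s.
Step 2 — f₀ = ω₀/(2π) = 862.8 Hz.
Step 3 — Parallel Q: Q = R/(ω₀L) = 143/(5421·0.0724) = 0.3643.
Step 4 — Bandwidth: Δω = ω₀/Q = 1.488e+04 rad/s; BW = Δω/(2π) = 2368 Hz.

(a) f₀ = 862.8 Hz  (b) Q = 0.3643  (c) BW = 2368 Hz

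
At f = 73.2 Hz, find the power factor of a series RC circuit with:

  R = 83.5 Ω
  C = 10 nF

Step 1 — Angular frequency: ω = 2π·f = 2π·73.2 = 459.9 rad/s.
Step 2 — Component impedances:
  R: Z = R = 83.5 Ω
  C: Z = 1/(jωC) = -j/(ω·C) = 0 - j2.174e+05 Ω
Step 3 — Series combination: Z_total = R + C = 83.5 - j2.174e+05 Ω = 2.174e+05∠-90.0° Ω.
Step 4 — Power factor: PF = cos(φ) = Re(Z)/|Z| = 83.5/2.1742e+05 = 0.000384.
Step 5 — Type: Im(Z) = -2.174e+05 ⇒ leading (phase φ = -90.0°).

PF = 0.000384 (leading, φ = -90.0°)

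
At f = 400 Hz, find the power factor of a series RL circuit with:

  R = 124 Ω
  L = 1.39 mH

Step 1 — Angular frequency: ω = 2π·f = 2π·400 = 2513 rad/s.
Step 2 — Component impedances:
  R: Z = R = 124 Ω
  L: Z = jωL = j·2513·0.00139 = 0 + j3.493 Ω
Step 3 — Series combination: Z_total = R + L = 124 + j3.493 Ω = 124∠1.6° Ω.
Step 4 — Power factor: PF = cos(φ) = Re(Z)/|Z| = 124/124.05 = 0.9996.
Step 5 — Type: Im(Z) = 3.493 ⇒ lagging (phase φ = 1.6°).

PF = 0.9996 (lagging, φ = 1.6°)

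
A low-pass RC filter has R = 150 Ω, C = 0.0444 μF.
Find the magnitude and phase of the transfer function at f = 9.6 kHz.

Step 1 — Angular frequency: ω = 2π·9600 = 6.032e+04 rad/s.
Step 2 — Transfer function: H(jω) = 1/(1 + jωRC).
Step 3 — Denominator: 1 + jωRC = 1 + j·6.032e+04·150·4.44e-08 = 1 + j0.4017.
Step 4 — H = 0.861 - j0.3459.
Step 5 — Magnitude: |H| = 0.9279 (-0.6 dB); phase: φ = -21.9°.

|H| = 0.9279 (-0.6 dB), φ = -21.9°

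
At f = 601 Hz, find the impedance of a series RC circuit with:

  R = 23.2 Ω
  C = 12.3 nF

Step 1 — Angular frequency: ω = 2π·f = 2π·601 = 3776 rad/s.
Step 2 — Component impedances:
  R: Z = R = 23.2 Ω
  C: Z = 1/(jωC) = -j/(ω·C) = 0 - j2.153e+04 Ω
Step 3 — Series combination: Z_total = R + C = 23.2 - j2.153e+04 Ω = 2.153e+04∠-89.9° Ω.

Z = 23.2 - j2.153e+04 Ω = 2.153e+04∠-89.9° Ω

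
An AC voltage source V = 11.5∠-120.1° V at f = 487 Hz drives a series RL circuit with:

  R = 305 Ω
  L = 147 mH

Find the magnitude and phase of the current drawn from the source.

Step 1 — Angular frequency: ω = 2π·f = 2π·487 = 3060 rad/s.
Step 2 — Component impedances:
  R: Z = R = 305 Ω
  L: Z = jωL = j·3060·0.147 = 0 + j449.8 Ω
Step 3 — Series combination: Z_total = R + L = 305 + j449.8 Ω = 543.5∠55.9° Ω.
Step 4 — Source phasor: V = 11.5∠-120.1° V = -5.767 - j9.949 V.
Step 5 — Ohm's law: I = V / Z_total = (-5.767 - j9.949) / (305 + j449.8) = -0.02111 - j0.001491 A.
Step 6 — Convert to polar: |I| = 0.02116 A, ∠I = -176.0°.

I = 0.02116∠-176.0° A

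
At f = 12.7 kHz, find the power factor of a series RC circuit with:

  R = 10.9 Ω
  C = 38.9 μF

Step 1 — Angular frequency: ω = 2π·f = 2π·1.27e+04 = 7.98e+04 rad/s.
Step 2 — Component impedances:
  R: Z = R = 10.9 Ω
  C: Z = 1/(jωC) = -j/(ω·C) = 0 - j0.3222 Ω
Step 3 — Series combination: Z_total = R + C = 10.9 - j0.3222 Ω = 10.9∠-1.7° Ω.
Step 4 — Power factor: PF = cos(φ) = Re(Z)/|Z| = 10.9/10.9048 = 0.9996.
Step 5 — Type: Im(Z) = -0.3222 ⇒ leading (phase φ = -1.7°).

PF = 0.9996 (leading, φ = -1.7°)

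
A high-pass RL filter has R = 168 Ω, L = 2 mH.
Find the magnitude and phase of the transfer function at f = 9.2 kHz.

Step 1 — Angular frequency: ω = 2π·9200 = 5.781e+04 rad/s.
Step 2 — Transfer function: H(jω) = jωL/(R + jωL).
Step 3 — Numerator jωL = j·115.6; denominator R + jωL = 168 + j115.6.
Step 4 — H = 0.3214 + j0.467.
Step 5 — Magnitude: |H| = 0.5669 (-4.9 dB); phase: φ = 55.5°.

|H| = 0.5669 (-4.9 dB), φ = 55.5°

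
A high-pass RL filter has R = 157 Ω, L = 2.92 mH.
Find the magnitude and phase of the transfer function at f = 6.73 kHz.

Step 1 — Angular frequency: ω = 2π·6730 = 4.229e+04 rad/s.
Step 2 — Transfer function: H(jω) = jωL/(R + jωL).
Step 3 — Numerator jωL = j·123.5; denominator R + jωL = 157 + j123.5.
Step 4 — H = 0.3822 + j0.4859.
Step 5 — Magnitude: |H| = 0.6182 (-4.2 dB); phase: φ = 51.8°.

|H| = 0.6182 (-4.2 dB), φ = 51.8°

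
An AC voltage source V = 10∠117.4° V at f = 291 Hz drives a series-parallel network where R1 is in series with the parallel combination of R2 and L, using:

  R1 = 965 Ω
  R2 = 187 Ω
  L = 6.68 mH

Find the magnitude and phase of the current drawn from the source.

Step 1 — Angular frequency: ω = 2π·f = 2π·291 = 1828 rad/s.
Step 2 — Component impedances:
  R1: Z = R = 965 Ω
  R2: Z = R = 187 Ω
  L: Z = jωL = j·1828·0.00668 = 0 + j12.21 Ω
Step 3 — Parallel branch: R2 || L = 1/(1/R2 + 1/L) = 0.7943 + j12.16 Ω.
Step 4 — Series with R1: Z_total = R1 + (R2 || L) = 965.8 + j12.16 Ω = 965.9∠0.7° Ω.
Step 5 — Source phasor: V = 10∠117.4° V = -4.602 + j8.878 V.
Step 6 — Ohm's law: I = V / Z_total = (-4.602 + j8.878) / (965.8 + j12.16) = -0.004648 + j0.009251 A.
Step 7 — Convert to polar: |I| = 0.01035 A, ∠I = 116.7°.

I = 0.01035∠116.7° A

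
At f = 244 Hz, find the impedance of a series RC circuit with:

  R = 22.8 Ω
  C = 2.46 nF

Step 1 — Angular frequency: ω = 2π·f = 2π·244 = 1533 rad/s.
Step 2 — Component impedances:
  R: Z = R = 22.8 Ω
  C: Z = 1/(jωC) = -j/(ω·C) = 0 - j2.652e+05 Ω
Step 3 — Series combination: Z_total = R + C = 22.8 - j2.652e+05 Ω = 2.652e+05∠-90.0° Ω.

Z = 22.8 - j2.652e+05 Ω = 2.652e+05∠-90.0° Ω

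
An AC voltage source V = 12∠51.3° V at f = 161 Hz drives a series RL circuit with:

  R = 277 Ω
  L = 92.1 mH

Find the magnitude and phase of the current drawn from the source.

Step 1 — Angular frequency: ω = 2π·f = 2π·161 = 1012 rad/s.
Step 2 — Component impedances:
  R: Z = R = 277 Ω
  L: Z = jωL = j·1012·0.0921 = 0 + j93.17 Ω
Step 3 — Series combination: Z_total = R + L = 277 + j93.17 Ω = 292.2∠18.6° Ω.
Step 4 — Source phasor: V = 12∠51.3° V = 7.503 + j9.365 V.
Step 5 — Ohm's law: I = V / Z_total = (7.503 + j9.365) / (277 + j93.17) = 0.03455 + j0.02219 A.
Step 6 — Convert to polar: |I| = 0.04106 A, ∠I = 32.7°.

I = 0.04106∠32.7° A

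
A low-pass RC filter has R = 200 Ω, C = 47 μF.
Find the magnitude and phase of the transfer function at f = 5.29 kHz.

Step 1 — Angular frequency: ω = 2π·5290 = 3.324e+04 rad/s.
Step 2 — Transfer function: H(jω) = 1/(1 + jωRC).
Step 3 — Denominator: 1 + jωRC = 1 + j·3.324e+04·200·4.7e-05 = 1 + j312.4.
Step 4 — H = 1.024e-05 - j0.003201.
Step 5 — Magnitude: |H| = 0.003201 (-49.9 dB); phase: φ = -89.8°.

|H| = 0.003201 (-49.9 dB), φ = -89.8°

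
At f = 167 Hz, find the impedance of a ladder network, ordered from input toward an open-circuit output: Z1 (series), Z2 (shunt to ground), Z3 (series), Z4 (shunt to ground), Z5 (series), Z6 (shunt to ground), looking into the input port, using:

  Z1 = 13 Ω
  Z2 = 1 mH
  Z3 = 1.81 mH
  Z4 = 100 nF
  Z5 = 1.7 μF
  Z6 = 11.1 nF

Step 1 — Angular frequency: ω = 2π·f = 2π·167 = 1049 rad/s.
Step 2 — Component impedances:
  Z1: Z = R = 13 Ω
  Z2: Z = jωL = j·1049·0.001 = 0 + j1.049 Ω
  Z3: Z = jωL = j·1049·0.00181 = 0 + j1.899 Ω
  Z4: Z = 1/(jωC) = -j/(ω·C) = 0 - j9530 Ω
  Z5: Z = 1/(jωC) = -j/(ω·C) = 0 - j560.6 Ω
  Z6: Z = 1/(jωC) = -j/(ω·C) = 0 - j8.586e+04 Ω
Step 3 — Ladder network (open output): work backward from the far end, alternating series and parallel combinations. Z_in = 13 + j1.049 Ω = 13.04∠4.6° Ω.

Z = 13 + j1.049 Ω = 13.04∠4.6° Ω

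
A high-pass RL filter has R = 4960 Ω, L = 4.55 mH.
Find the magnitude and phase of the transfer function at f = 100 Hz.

Step 1 — Angular frequency: ω = 2π·100 = 628.3 rad/s.
Step 2 — Transfer function: H(jω) = jωL/(R + jωL).
Step 3 — Numerator jωL = j·2.859; denominator R + jωL = 4960 + j2.859.
Step 4 — H = 3.322e-07 + j0.0005764.
Step 5 — Magnitude: |H| = 0.0005764 (-64.8 dB); phase: φ = 90.0°.

|H| = 0.0005764 (-64.8 dB), φ = 90.0°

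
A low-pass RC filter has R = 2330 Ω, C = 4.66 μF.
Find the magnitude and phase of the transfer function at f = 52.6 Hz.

Step 1 — Angular frequency: ω = 2π·52.6 = 330.5 rad/s.
Step 2 — Transfer function: H(jω) = 1/(1 + jωRC).
Step 3 — Denominator: 1 + jωRC = 1 + j·330.5·2330·4.66e-06 = 1 + j3.588.
Step 4 — H = 0.07206 - j0.2586.
Step 5 — Magnitude: |H| = 0.2684 (-11.4 dB); phase: φ = -74.4°.

|H| = 0.2684 (-11.4 dB), φ = -74.4°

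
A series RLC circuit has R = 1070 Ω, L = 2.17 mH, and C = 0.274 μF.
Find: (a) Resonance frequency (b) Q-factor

Step 1 — Resonance condition Im(Z)=0 gives ω₀ = 1/√(LC).
Step 2 — ω₀ = 1/√(0.00217·2.74e-07) = 4.101e+04 rad/s.
Step 3 — f₀ = ω₀/(2π) = 6527 Hz.
Step 4 — Series Q: Q = ω₀L/R = 4.101e+04·0.00217/1070 = 0.08317.

(a) f₀ = 6527 Hz  (b) Q = 0.08317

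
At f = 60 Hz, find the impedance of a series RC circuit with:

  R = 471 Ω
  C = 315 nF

Step 1 — Angular frequency: ω = 2π·f = 2π·60 = 377 rad/s.
Step 2 — Component impedances:
  R: Z = R = 471 Ω
  C: Z = 1/(jωC) = -j/(ω·C) = 0 - j8421 Ω
Step 3 — Series combination: Z_total = R + C = 471 - j8421 Ω = 8434∠-86.8° Ω.

Z = 471 - j8421 Ω = 8434∠-86.8° Ω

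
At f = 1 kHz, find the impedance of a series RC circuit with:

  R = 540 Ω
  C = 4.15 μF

Step 1 — Angular frequency: ω = 2π·f = 2π·1000 = 6283 rad/s.
Step 2 — Component impedances:
  R: Z = R = 540 Ω
  C: Z = 1/(jωC) = -j/(ω·C) = 0 - j38.35 Ω
Step 3 — Series combination: Z_total = R + C = 540 - j38.35 Ω = 541.4∠-4.1° Ω.

Z = 540 - j38.35 Ω = 541.4∠-4.1° Ω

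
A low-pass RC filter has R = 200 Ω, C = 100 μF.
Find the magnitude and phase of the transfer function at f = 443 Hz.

Step 1 — Angular frequency: ω = 2π·443 = 2783 rad/s.
Step 2 — Transfer function: H(jω) = 1/(1 + jωRC).
Step 3 — Denominator: 1 + jωRC = 1 + j·2783·200·0.0001 = 1 + j55.67.
Step 4 — H = 0.0003226 - j0.01796.
Step 5 — Magnitude: |H| = 0.01796 (-34.9 dB); phase: φ = -89.0°.

|H| = 0.01796 (-34.9 dB), φ = -89.0°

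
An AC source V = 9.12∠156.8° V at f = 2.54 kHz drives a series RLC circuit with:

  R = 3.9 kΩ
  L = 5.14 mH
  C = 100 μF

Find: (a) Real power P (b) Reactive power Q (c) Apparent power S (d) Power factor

Step 1 — Angular frequency: ω = 2π·f = 2π·2540 = 1.596e+04 rad/s.
Step 2 — Component impedances:
  R: Z = R = 3900 Ω
  L: Z = jωL = j·1.596e+04·0.00514 = 0 + j82.03 Ω
  C: Z = 1/(jωC) = -j/(ω·C) = 0 - j0.6266 Ω
Step 3 — Series combination: Z_total = R + L + C = 3900 + j81.4 Ω = 3901∠1.2° Ω.
Step 4 — Source phasor: V = 9.12∠156.8° V = -8.383 + j3.593 V.
Step 5 — Current: I = V / Z = -0.002129 + j0.0009657 A = 0.002338∠155.6° A.
Step 6 — Complex power: S = V·I* = 0.02132 + j0.000445 VA.
Step 7 — Real power: P = Re(S) = 0.02132 W.
Step 8 — Reactive power: Q = Im(S) = 0.000445 VAR.
Step 9 — Apparent power: |S| = 0.02132 VA.
Step 10 — Power factor: PF = P/|S| = 0.9998 (lagging).

(a) P = 0.02132 W  (b) Q = 0.000445 VAR  (c) S = 0.02132 VA  (d) PF = 0.9998 (lagging)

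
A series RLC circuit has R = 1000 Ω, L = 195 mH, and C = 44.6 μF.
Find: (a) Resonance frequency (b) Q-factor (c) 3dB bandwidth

Step 1 — Resonance condition Im(Z)=0 gives ω₀ = 1/√(LC).
Step 2 — ω₀ = 1/√(0.195·4.46e-05) = 339.1 rad/s.
Step 3 — f₀ = ω₀/(2π) = 53.97 Hz.
Step 4 — Series Q: Q = ω₀L/R = 339.1·0.195/1000 = 0.06612.
Step 5 — 3dB bandwidth: Δω = ω₀/Q = 5128 rad/s; BW = Δω/(2π) = 816.2 Hz.

(a) f₀ = 53.97 Hz  (b) Q = 0.06612  (c) BW = 816.2 Hz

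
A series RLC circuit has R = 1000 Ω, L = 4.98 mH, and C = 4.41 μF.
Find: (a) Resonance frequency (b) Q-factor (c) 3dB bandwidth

Step 1 — Resonance condition Im(Z)=0 gives ω₀ = 1/√(LC).
Step 2 — ω₀ = 1/√(0.00498·4.41e-06) = 6748 rad/s.
Step 3 — f₀ = ω₀/(2π) = 1074 Hz.
Step 4 — Series Q: Q = ω₀L/R = 6748·0.00498/1000 = 0.0336.
Step 5 — 3dB bandwidth: Δω = ω₀/Q = 2.008e+05 rad/s; BW = Δω/(2π) = 3.196e+04 Hz.

(a) f₀ = 1074 Hz  (b) Q = 0.0336  (c) BW = 3.196e+04 Hz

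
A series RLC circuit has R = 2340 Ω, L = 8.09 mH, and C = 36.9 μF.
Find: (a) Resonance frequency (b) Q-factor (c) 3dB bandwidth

Step 1 — Resonance condition Im(Z)=0 gives ω₀ = 1/√(LC).
Step 2 — ω₀ = 1/√(0.00809·3.69e-05) = 1830 rad/s.
Step 3 — f₀ = ω₀/(2π) = 291.3 Hz.
Step 4 — Series Q: Q = ω₀L/R = 1830·0.00809/2340 = 0.006328.
Step 5 — 3dB bandwidth: Δω = ω₀/Q = 2.892e+05 rad/s; BW = Δω/(2π) = 4.603e+04 Hz.

(a) f₀ = 291.3 Hz  (b) Q = 0.006328  (c) BW = 4.603e+04 Hz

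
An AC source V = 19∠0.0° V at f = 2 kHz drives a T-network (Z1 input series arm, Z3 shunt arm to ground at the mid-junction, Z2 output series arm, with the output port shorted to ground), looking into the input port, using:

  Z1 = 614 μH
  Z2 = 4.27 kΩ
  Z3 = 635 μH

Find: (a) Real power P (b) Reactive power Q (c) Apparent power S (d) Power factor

Step 1 — Angular frequency: ω = 2π·f = 2π·2000 = 1.257e+04 rad/s.
Step 2 — Component impedances:
  Z1: Z = jωL = j·1.257e+04·0.000614 = 0 + j7.716 Ω
  Z2: Z = R = 4270 Ω
  Z3: Z = jωL = j·1.257e+04·0.000635 = 0 + j7.98 Ω
Step 3 — With the output port shorted to ground, the output series arm Z2 runs from the junction to ground; the shunt arm Z3 also runs from the junction to ground. They appear in parallel: Z3 || Z2 = 0.01491 + j7.98 Ω.
Step 4 — Series with input arm Z1: Z_in = Z1 + (Z3 || Z2) = 0.01491 + j15.7 Ω = 15.7∠89.9° Ω.
Step 5 — Source phasor: V = 19∠0.0° V = 19 V.
Step 6 — Current: I = V / Z = 0.00115 - j1.211 A = 1.211∠-89.9° A.
Step 7 — Complex power: S = V·I* = 0.02185 + j23 VA.
Step 8 — Real power: P = Re(S) = 0.02185 W.
Step 9 — Reactive power: Q = Im(S) = 23 VAR.
Step 10 — Apparent power: |S| = 23 VA.
Step 11 — Power factor: PF = P/|S| = 0.0009501 (lagging).

(a) P = 0.02185 W  (b) Q = 23 VAR  (c) S = 23 VA  (d) PF = 0.0009501 (lagging)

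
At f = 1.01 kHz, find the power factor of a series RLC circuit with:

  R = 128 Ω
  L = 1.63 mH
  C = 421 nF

Step 1 — Angular frequency: ω = 2π·f = 2π·1010 = 6346 rad/s.
Step 2 — Component impedances:
  R: Z = R = 128 Ω
  L: Z = jωL = j·6346·0.00163 = 0 + j10.34 Ω
  C: Z = 1/(jωC) = -j/(ω·C) = 0 - j374.3 Ω
Step 3 — Series combination: Z_total = R + L + C = 128 - j364 Ω = 385.8∠-70.6° Ω.
Step 4 — Power factor: PF = cos(φ) = Re(Z)/|Z| = 128/385.8 = 0.3318.
Step 5 — Type: Im(Z) = -364 ⇒ leading (phase φ = -70.6°).

PF = 0.3318 (leading, φ = -70.6°)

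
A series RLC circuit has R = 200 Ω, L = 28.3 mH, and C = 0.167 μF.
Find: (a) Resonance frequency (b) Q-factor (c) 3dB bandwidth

Step 1 — Resonance: ω₀ = 1/√(LC) = 1/√(0.0283·1.67e-07) = 1.455e+04 rad/s.
Step 2 — f₀ = ω₀/(2π) = 2315 Hz.
Step 3 — Series Q: Q = ω₀L/R = 1.455e+04·0.0283/200 = 2.058.
Step 4 — Bandwidth: Δω = ω₀/Q = 7067 rad/s; BW = Δω/(2π) = 1125 Hz.

(a) f₀ = 2315 Hz  (b) Q = 2.058  (c) BW = 1125 Hz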